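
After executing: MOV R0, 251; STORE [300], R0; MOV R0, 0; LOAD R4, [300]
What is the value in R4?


Register and memory trace:
  MOV R0, 251  → R0 = 251
  STORE [300], R0  → mem[300] = 251
  MOV R0, 0  → R0 = 0
  LOAD R4, [300]  → R4 = mem[300] = 251
Final: R4 = 251

251


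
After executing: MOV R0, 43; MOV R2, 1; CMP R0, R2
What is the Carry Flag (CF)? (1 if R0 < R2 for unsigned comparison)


Register state trace:
  MOV R0, 43  → R0 = 43
  MOV R2, 1  → R2 = 1
  CMP R0, R2  → unsigned 43 - 1: no borrow
  43 >= 1, so CF = 0
CF = 0

0


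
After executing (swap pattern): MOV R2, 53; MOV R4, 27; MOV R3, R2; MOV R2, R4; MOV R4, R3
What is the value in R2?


Register state trace (swap pattern):
  MOV R2, 53  → R2 = 53
  MOV R4, 27  → R4 = 27
  MOV R3, R2  → R3 = 53  (save R2)
  MOV R2, R4  → R2 = 27  (R2 gets R4's value)
  MOV R4, R3  → R4 = 53  (R4 gets saved value)
Final: R2 = 27

27


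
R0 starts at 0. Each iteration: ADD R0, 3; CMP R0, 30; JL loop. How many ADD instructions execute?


Loop trace (R0 starts at 0, target 30, step 3):
  ADD #1: R0 = 0 + 3 = 3  → 3 < 30, loop
  ADD #2: R0 = 3 + 3 = 6  → 6 < 30, loop
  ADD #3: R0 = 6 + 3 = 9  → 9 < 30, loop
  ADD #4: R0 = 9 + 3 = 12  → 12 < 30, loop
  ADD #5: R0 = 12 + 3 = 15  → 15 < 30, loop
  ADD #6: R0 = 15 + 3 = 18  → 18 < 30, loop
  ADD #7: R0 = 18 + 3 = 21  → 21 < 30, loop
  ADD #8: R0 = 21 + 3 = 24  → 24 < 30, loop
  ADD #9: R0 = 24 + 3 = 27  → 27 < 30, loop
  ADD #10: R0 = 27 + 3 = 30  → 30 >= 30, exit
Total ADD instructions: 10

10


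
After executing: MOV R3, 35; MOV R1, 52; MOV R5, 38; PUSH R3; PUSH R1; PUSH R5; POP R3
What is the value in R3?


Stack trace (top is rightmost):
  MOV R3, 35  → R3 = 35
  MOV R1, 52  → R1 = 52
  MOV R5, 38  → R5 = 38
  PUSH R3  → stack: [35]
  PUSH R1  → stack: [35, 52]
  PUSH R5  → stack: [35, 52, 38]
  POP R3  → R3 = 38, stack: [35, 52]
Final: R3 = 38

38


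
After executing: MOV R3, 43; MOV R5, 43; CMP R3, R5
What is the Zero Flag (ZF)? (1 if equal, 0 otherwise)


Register state trace:
  MOV R3, 43  → R3 = 43
  MOV R5, 43  → R5 = 43
  CMP R3, R5  → computes 43 - 43 = 0
  Result is zero, so values are equal
ZF = 1

1


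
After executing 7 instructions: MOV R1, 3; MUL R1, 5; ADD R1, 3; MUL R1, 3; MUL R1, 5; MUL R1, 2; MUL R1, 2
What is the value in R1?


Register state trace:
  MOV R1, 3  → R1 = 3
  MUL R1, 5  → R1 = 3 * 5 = 15
  ADD R1, 3  → R1 = 15 + 3 = 18
  MUL R1, 3  → R1 = 18 * 3 = 54
  MUL R1, 5  → R1 = 54 * 5 = 270
  MUL R1, 2  → R1 = 270 * 2 = 540
  MUL R1, 2  → R1 = 540 * 2 = 1080
Final: R1 = 1080

1080


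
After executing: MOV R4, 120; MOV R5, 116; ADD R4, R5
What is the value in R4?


Register state trace:
  MOV R4, 120  → R4 = 120
  MOV R5, 116  → R5 = 116
  ADD R4, R5  → R4 = 120 + 116 = 236
Final: R4 = 236

236


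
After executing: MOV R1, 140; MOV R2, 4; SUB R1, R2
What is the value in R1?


Register state trace:
  MOV R1, 140  → R1 = 140
  MOV R2, 4  → R2 = 4
  SUB R1, R2  → R1 = 140 - 4 = 136
Final: R1 = 136

136


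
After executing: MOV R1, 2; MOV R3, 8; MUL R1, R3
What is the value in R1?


Register state trace:
  MOV R1, 2  → R1 = 2
  MOV R3, 8  → R3 = 8
  MUL R1, R3  → R1 = 2 * 8 = 16
Final: R1 = 16

16


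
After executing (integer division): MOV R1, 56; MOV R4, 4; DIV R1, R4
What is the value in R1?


Register state trace:
  MOV R1, 56  → R1 = 56
  MOV R4, 4  → R4 = 4
  DIV R1, R4  → R1 = 56 // 4 = 14
Final: R1 = 14

14


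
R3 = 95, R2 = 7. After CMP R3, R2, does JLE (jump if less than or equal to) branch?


Trace:
  R3 = 95, R2 = 7
  CMP R3, R2  → compares 95 vs 7
  JLE checks: is 95 less than or equal to 7?
  95 > 7, so condition is false
Branch taken: No

No


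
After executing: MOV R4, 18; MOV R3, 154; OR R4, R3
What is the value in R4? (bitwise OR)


Register state trace:
  MOV R4, 18  → R4 = 18 (0b00010010)
  MOV R3, 154  → R3 = 154 (0b10011010)
  OR R4, R3   → R4 = 18 OR 154 = 154 (0b10011010)
Final: R4 = 154

154


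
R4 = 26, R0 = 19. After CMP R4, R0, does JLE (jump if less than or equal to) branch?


Trace:
  R4 = 26, R0 = 19
  CMP R4, R0  → compares 26 vs 19
  JLE checks: is 26 less than or equal to 19?
  26 > 19, so condition is false
Branch taken: No

No


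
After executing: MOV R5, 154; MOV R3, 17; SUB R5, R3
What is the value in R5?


Register state trace:
  MOV R5, 154  → R5 = 154
  MOV R3, 17  → R3 = 17
  SUB R5, R3  → R5 = 154 - 17 = 137
Final: R5 = 137

137


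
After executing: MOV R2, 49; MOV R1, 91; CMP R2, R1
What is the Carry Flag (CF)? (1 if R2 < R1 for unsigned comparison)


Register state trace:
  MOV R2, 49  → R2 = 49
  MOV R1, 91  → R1 = 91
  CMP R2, R1  → unsigned 49 - 91: borrow occurs
  49 < 91, so CF = 1
CF = 1

1


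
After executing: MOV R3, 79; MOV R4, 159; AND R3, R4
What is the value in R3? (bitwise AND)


Register state trace:
  MOV R3, 79  → R3 = 79 (0b01001111)
  MOV R4, 159  → R4 = 159 (0b10011111)
  AND R3, R4  → R3 = 79 AND 159 = 15 (0b00001111)
Final: R3 = 15

15


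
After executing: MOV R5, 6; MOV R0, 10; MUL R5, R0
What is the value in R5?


Register state trace:
  MOV R5, 6  → R5 = 6
  MOV R0, 10  → R0 = 10
  MUL R5, R0  → R5 = 6 * 10 = 60
Final: R5 = 60

60


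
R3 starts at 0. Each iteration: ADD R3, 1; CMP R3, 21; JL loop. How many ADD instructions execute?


Loop trace (R3 starts at 0, target 21, step 1):
  ADD #1: R3 = 0 + 1 = 1  → 1 < 21, loop
  ADD #2: R3 = 1 + 1 = 2  → 2 < 21, loop
  ADD #3: R3 = 2 + 1 = 3  → 3 < 21, loop
  ADD #4: R3 = 3 + 1 = 4  → 4 < 21, loop
  ADD #5: R3 = 4 + 1 = 5  → 5 < 21, loop
  ADD #6: R3 = 5 + 1 = 6  → 6 < 21, loop
  ADD #7: R3 = 6 + 1 = 7  → 7 < 21, loop
  ADD #8: R3 = 7 + 1 = 8  → 8 < 21, loop
  ADD #9: R3 = 8 + 1 = 9  → 9 < 21, loop
  ADD #10: R3 = 9 + 1 = 10  → 10 < 21, loop
  ADD #11: R3 = 10 + 1 = 11  → 11 < 21, loop
  ADD #12: R3 = 11 + 1 = 12  → 12 < 21, loop
  ADD #13: R3 = 12 + 1 = 13  → 13 < 21, loop
  ADD #14: R3 = 13 + 1 = 14  → 14 < 21, loop
  ADD #15: R3 = 14 + 1 = 15  → 15 < 21, loop
  ADD #16: R3 = 15 + 1 = 16  → 16 < 21, loop
  ADD #17: R3 = 16 + 1 = 17  → 17 < 21, loop
  ADD #18: R3 = 17 + 1 = 18  → 18 < 21, loop
  ADD #19: R3 = 18 + 1 = 19  → 19 < 21, loop
  ADD #20: R3 = 19 + 1 = 20  → 20 < 21, loop
  ADD #21: R3 = 20 + 1 = 21  → 21 >= 21, exit
Total ADD instructions: 21

21


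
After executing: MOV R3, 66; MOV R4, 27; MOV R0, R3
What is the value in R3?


Register state trace:
  MOV R3, 66  → R3 = 66
  MOV R4, 27  → R4 = 27
  MOV R0, R3  → R0 = 66
Final: R3 = 66

66


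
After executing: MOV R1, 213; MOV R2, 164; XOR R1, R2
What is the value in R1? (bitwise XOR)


Register state trace:
  MOV R1, 213  → R1 = 213 (0b11010101)
  MOV R2, 164  → R2 = 164 (0b10100100)
  XOR R1, R2  → R1 = 213 XOR 164 = 113 (0b01110001)
Final: R1 = 113

113


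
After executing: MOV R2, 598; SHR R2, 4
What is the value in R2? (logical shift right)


Register state trace:
  MOV R2, 598  → R2 = 598
  SHR R2, 4  → R2 = 598 >> 4 = 598 // 2^4 = 37
Final: R2 = 37

37


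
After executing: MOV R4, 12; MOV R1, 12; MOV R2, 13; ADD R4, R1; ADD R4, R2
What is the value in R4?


Register state trace:
  MOV R4, 12  → R4 = 12
  MOV R1, 12  → R1 = 12
  MOV R2, 13  → R2 = 13
  ADD R4, R1  → R4 = 12 + 12 = 24
  ADD R4, R2  → R4 = 24 + 13 = 37
Final: R4 = 37

37


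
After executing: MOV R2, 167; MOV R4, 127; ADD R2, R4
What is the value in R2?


Register state trace:
  MOV R2, 167  → R2 = 167
  MOV R4, 127  → R4 = 127
  ADD R2, R4  → R2 = 167 + 127 = 294
Final: R2 = 294

294


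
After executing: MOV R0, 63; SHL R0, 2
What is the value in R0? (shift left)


Register state trace:
  MOV R0, 63  → R0 = 63
  SHL R0, 2  → R0 = 63 << 2 = 63 * 2^2 = 252
Final: R0 = 252

252


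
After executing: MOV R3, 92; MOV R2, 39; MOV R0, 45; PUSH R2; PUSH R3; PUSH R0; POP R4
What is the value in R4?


Stack trace (top is rightmost):
  MOV R3, 92  → R3 = 92
  MOV R2, 39  → R2 = 39
  MOV R0, 45  → R0 = 45
  PUSH R2  → stack: [39]
  PUSH R3  → stack: [39, 92]
  PUSH R0  → stack: [39, 92, 45]
  POP R4  → R4 = 45, stack: [39, 92]
Final: R4 = 45

45


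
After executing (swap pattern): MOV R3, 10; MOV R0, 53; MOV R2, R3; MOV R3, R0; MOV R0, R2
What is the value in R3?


Register state trace (swap pattern):
  MOV R3, 10  → R3 = 10
  MOV R0, 53  → R0 = 53
  MOV R2, R3  → R2 = 10  (save R3)
  MOV R3, R0  → R3 = 53  (R3 gets R0's value)
  MOV R0, R2  → R0 = 10  (R0 gets saved value)
Final: R3 = 53

53


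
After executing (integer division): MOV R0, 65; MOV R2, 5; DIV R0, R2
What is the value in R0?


Register state trace:
  MOV R0, 65  → R0 = 65
  MOV R2, 5  → R2 = 5
  DIV R0, R2  → R0 = 65 // 5 = 13
Final: R0 = 13

13


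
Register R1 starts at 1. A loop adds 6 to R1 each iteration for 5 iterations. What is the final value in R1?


Starting value: R1 = 1
  Iter 1: R1 = 1 + 6 = 7
  Iter 2: R1 = 7 + 6 = 13
  Iter 3: R1 = 13 + 6 = 19
  Iter 4: R1 = 19 + 6 = 25
  Iter 5: R1 = 25 + 6 = 31
Final: R1 = 31

31


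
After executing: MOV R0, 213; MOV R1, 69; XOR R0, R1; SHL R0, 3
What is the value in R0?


Register state trace:
  MOV R0, 213  → R0 = 213 (0b11010101)
  MOV R1, 69  → R1 = 69 (0b01000101)
  XOR R0, R1  → R0 = 213 XOR 69 = 144 (0b10010000)
  SHL R0, 3  → R0 = 144 << 3 = 1152
Final: R0 = 1152

1152


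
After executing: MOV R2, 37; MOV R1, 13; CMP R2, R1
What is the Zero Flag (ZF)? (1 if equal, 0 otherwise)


Register state trace:
  MOV R2, 37  → R2 = 37
  MOV R1, 13  → R1 = 13
  CMP R2, R1  → computes 37 - 13 = 24
  Result is nonzero, so values are not equal
ZF = 0

0


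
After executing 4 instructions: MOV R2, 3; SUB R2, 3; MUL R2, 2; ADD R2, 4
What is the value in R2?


Register state trace:
  MOV R2, 3  → R2 = 3
  SUB R2, 3  → R2 = 3 - 3 = 0
  MUL R2, 2  → R2 = 0 * 2 = 0
  ADD R2, 4  → R2 = 0 + 4 = 4
Final: R2 = 4

4


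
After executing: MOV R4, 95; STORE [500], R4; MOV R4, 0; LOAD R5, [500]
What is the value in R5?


Register and memory trace:
  MOV R4, 95  → R4 = 95
  STORE [500], R4  → mem[500] = 95
  MOV R4, 0  → R4 = 0
  LOAD R5, [500]  → R5 = mem[500] = 95
Final: R5 = 95

95


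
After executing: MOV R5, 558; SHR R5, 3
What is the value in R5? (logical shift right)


Register state trace:
  MOV R5, 558  → R5 = 558
  SHR R5, 3  → R5 = 558 >> 3 = 558 // 2^3 = 69
Final: R5 = 69

69


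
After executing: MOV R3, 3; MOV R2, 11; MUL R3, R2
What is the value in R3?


Register state trace:
  MOV R3, 3  → R3 = 3
  MOV R2, 11  → R2 = 11
  MUL R3, R2  → R3 = 3 * 11 = 33
Final: R3 = 33

33


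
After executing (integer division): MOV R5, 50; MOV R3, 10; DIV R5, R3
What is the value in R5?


Register state trace:
  MOV R5, 50  → R5 = 50
  MOV R3, 10  → R3 = 10
  DIV R5, R3  → R5 = 50 // 10 = 5
Final: R5 = 5

5


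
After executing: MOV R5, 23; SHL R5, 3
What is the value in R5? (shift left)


Register state trace:
  MOV R5, 23  → R5 = 23
  SHL R5, 3  → R5 = 23 << 3 = 23 * 2^3 = 184
Final: R5 = 184

184


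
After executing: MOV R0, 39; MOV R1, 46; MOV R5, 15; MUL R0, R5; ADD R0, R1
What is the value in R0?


Register state trace:
  MOV R0, 39  → R0 = 39
  MOV R1, 46  → R1 = 46
  MOV R5, 15  → R5 = 15
  MUL R0, R5  → R0 = 39 * 15 = 585
  ADD R0, R1  → R0 = 585 + 46 = 631
Final: R0 = 631

631


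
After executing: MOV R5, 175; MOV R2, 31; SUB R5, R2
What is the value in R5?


Register state trace:
  MOV R5, 175  → R5 = 175
  MOV R2, 31  → R2 = 31
  SUB R5, R2  → R5 = 175 - 31 = 144
Final: R5 = 144

144


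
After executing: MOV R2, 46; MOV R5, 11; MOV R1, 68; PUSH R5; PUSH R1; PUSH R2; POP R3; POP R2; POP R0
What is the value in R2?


Stack trace (top is rightmost):
  MOV R2, 46  → R2 = 46
  MOV R5, 11  → R5 = 11
  MOV R1, 68  → R1 = 68
  PUSH R5  → stack: [11]
  PUSH R1  → stack: [11, 68]
  PUSH R2  → stack: [11, 68, 46]
  POP R3  → R3 = 46, stack: [11, 68]
  POP R2  → R2 = 68, stack: [11]
  POP R0  → R0 = 11, stack: []
Final: R2 = 68

68


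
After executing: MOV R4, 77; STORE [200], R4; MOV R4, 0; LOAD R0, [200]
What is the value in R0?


Register and memory trace:
  MOV R4, 77  → R4 = 77
  STORE [200], R4  → mem[200] = 77
  MOV R4, 0  → R4 = 0
  LOAD R0, [200]  → R0 = mem[200] = 77
Final: R0 = 77

77


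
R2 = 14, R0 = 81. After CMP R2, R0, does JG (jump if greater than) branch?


Trace:
  R2 = 14, R0 = 81
  CMP R2, R0  → compares 14 vs 81
  JG checks: is 14 greater than 81?
  14 < 81, so condition is false
Branch taken: No

No


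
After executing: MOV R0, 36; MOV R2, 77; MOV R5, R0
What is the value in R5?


Register state trace:
  MOV R0, 36  → R0 = 36
  MOV R2, 77  → R2 = 77
  MOV R5, R0  → R5 = 36
Final: R5 = 36

36


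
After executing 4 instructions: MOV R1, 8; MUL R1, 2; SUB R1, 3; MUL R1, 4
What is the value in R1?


Register state trace:
  MOV R1, 8  → R1 = 8
  MUL R1, 2  → R1 = 8 * 2 = 16
  SUB R1, 3  → R1 = 16 - 3 = 13
  MUL R1, 4  → R1 = 13 * 4 = 52
Final: R1 = 52

52


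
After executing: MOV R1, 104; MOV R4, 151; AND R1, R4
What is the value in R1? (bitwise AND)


Register state trace:
  MOV R1, 104  → R1 = 104 (0b01101000)
  MOV R4, 151  → R4 = 151 (0b10010111)
  AND R1, R4  → R1 = 104 AND 151 = 0 (0b00000000)
Final: R1 = 0

0


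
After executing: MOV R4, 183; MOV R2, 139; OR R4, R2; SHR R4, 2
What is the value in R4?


Register state trace:
  MOV R4, 183  → R4 = 183 (0b10110111)
  MOV R2, 139  → R2 = 139 (0b10001011)
  OR R4, R2  → R4 = 183 OR 139 = 191 (0b10111111)
  SHR R4, 2  → R4 = 191 >> 2 = 47
Final: R4 = 47

47


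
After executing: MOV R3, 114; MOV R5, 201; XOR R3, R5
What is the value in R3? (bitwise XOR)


Register state trace:
  MOV R3, 114  → R3 = 114 (0b01110010)
  MOV R5, 201  → R5 = 201 (0b11001001)
  XOR R3, R5  → R3 = 114 XOR 201 = 187 (0b10111011)
Final: R3 = 187

187


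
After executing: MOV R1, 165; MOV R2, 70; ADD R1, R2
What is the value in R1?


Register state trace:
  MOV R1, 165  → R1 = 165
  MOV R2, 70  → R2 = 70
  ADD R1, R2  → R1 = 165 + 70 = 235
Final: R1 = 235

235


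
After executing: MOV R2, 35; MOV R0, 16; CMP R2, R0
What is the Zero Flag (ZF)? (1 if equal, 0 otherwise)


Register state trace:
  MOV R2, 35  → R2 = 35
  MOV R0, 16  → R0 = 16
  CMP R2, R0  → computes 35 - 16 = 19
  Result is nonzero, so values are not equal
ZF = 0

0


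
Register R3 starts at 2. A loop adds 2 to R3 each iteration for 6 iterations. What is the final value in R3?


Starting value: R3 = 2
  Iter 1: R3 = 2 + 2 = 4
  Iter 2: R3 = 4 + 2 = 6
  Iter 3: R3 = 6 + 2 = 8
  Iter 4: R3 = 8 + 2 = 10
  Iter 5: R3 = 10 + 2 = 12
  Iter 6: R3 = 12 + 2 = 14
Final: R3 = 14

14


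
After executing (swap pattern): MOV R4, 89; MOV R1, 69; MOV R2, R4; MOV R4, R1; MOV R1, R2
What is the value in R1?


Register state trace (swap pattern):
  MOV R4, 89  → R4 = 89
  MOV R1, 69  → R1 = 69
  MOV R2, R4  → R2 = 89  (save R4)
  MOV R4, R1  → R4 = 69  (R4 gets R1's value)
  MOV R1, R2  → R1 = 89  (R1 gets saved value)
Final: R1 = 89

89


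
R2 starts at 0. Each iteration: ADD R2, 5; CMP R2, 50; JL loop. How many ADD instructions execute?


Loop trace (R2 starts at 0, target 50, step 5):
  ADD #1: R2 = 0 + 5 = 5  → 5 < 50, loop
  ADD #2: R2 = 5 + 5 = 10  → 10 < 50, loop
  ADD #3: R2 = 10 + 5 = 15  → 15 < 50, loop
  ADD #4: R2 = 15 + 5 = 20  → 20 < 50, loop
  ADD #5: R2 = 20 + 5 = 25  → 25 < 50, loop
  ADD #6: R2 = 25 + 5 = 30  → 30 < 50, loop
  ADD #7: R2 = 30 + 5 = 35  → 35 < 50, loop
  ADD #8: R2 = 35 + 5 = 40  → 40 < 50, loop
  ADD #9: R2 = 40 + 5 = 45  → 45 < 50, loop
  ADD #10: R2 = 45 + 5 = 50  → 50 >= 50, exit
Total ADD instructions: 10

10


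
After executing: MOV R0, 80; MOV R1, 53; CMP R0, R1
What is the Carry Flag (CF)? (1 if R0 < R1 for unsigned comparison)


Register state trace:
  MOV R0, 80  → R0 = 80
  MOV R1, 53  → R1 = 53
  CMP R0, R1  → unsigned 80 - 53: no borrow
  80 >= 53, so CF = 0
CF = 0

0


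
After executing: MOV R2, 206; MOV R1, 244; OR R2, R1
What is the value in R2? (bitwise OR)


Register state trace:
  MOV R2, 206  → R2 = 206 (0b11001110)
  MOV R1, 244  → R1 = 244 (0b11110100)
  OR R2, R1   → R2 = 206 OR 244 = 254 (0b11111110)
Final: R2 = 254

254


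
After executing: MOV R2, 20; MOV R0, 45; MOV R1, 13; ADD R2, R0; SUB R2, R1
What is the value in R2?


Register state trace:
  MOV R2, 20  → R2 = 20
  MOV R0, 45  → R0 = 45
  MOV R1, 13  → R1 = 13
  ADD R2, R0  → R2 = 20 + 45 = 65
  SUB R2, R1  → R2 = 65 - 13 = 52
Final: R2 = 52

52


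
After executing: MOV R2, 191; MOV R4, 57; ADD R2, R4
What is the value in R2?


Register state trace:
  MOV R2, 191  → R2 = 191
  MOV R4, 57  → R4 = 57
  ADD R2, R4  → R2 = 191 + 57 = 248
Final: R2 = 248

248


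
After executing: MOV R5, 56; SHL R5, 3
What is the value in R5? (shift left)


Register state trace:
  MOV R5, 56  → R5 = 56
  SHL R5, 3  → R5 = 56 << 3 = 56 * 2^3 = 448
Final: R5 = 448

448


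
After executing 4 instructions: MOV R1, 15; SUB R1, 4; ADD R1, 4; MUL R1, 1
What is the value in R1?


Register state trace:
  MOV R1, 15  → R1 = 15
  SUB R1, 4  → R1 = 15 - 4 = 11
  ADD R1, 4  → R1 = 11 + 4 = 15
  MUL R1, 1  → R1 = 15 * 1 = 15
Final: R1 = 15

15


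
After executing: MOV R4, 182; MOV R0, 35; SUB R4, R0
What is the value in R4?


Register state trace:
  MOV R4, 182  → R4 = 182
  MOV R0, 35  → R0 = 35
  SUB R4, R0  → R4 = 182 - 35 = 147
Final: R4 = 147

147


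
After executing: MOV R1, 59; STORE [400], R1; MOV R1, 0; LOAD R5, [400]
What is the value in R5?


Register and memory trace:
  MOV R1, 59  → R1 = 59
  STORE [400], R1  → mem[400] = 59
  MOV R1, 0  → R1 = 0
  LOAD R5, [400]  → R5 = mem[400] = 59
Final: R5 = 59

59


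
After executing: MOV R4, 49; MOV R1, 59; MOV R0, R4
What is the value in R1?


Register state trace:
  MOV R4, 49  → R4 = 49
  MOV R1, 59  → R1 = 59
  MOV R0, R4  → R0 = 49
Final: R1 = 59

59


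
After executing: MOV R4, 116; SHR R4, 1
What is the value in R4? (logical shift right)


Register state trace:
  MOV R4, 116  → R4 = 116
  SHR R4, 1  → R4 = 116 >> 1 = 116 // 2^1 = 58
Final: R4 = 58

58


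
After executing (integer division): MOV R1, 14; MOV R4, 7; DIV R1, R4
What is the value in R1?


Register state trace:
  MOV R1, 14  → R1 = 14
  MOV R4, 7  → R4 = 7
  DIV R1, R4  → R1 = 14 // 7 = 2
Final: R1 = 2

2


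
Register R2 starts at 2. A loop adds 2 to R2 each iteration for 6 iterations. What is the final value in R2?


Starting value: R2 = 2
  Iter 1: R2 = 2 + 2 = 4
  Iter 2: R2 = 4 + 2 = 6
  Iter 3: R2 = 6 + 2 = 8
  Iter 4: R2 = 8 + 2 = 10
  Iter 5: R2 = 10 + 2 = 12
  Iter 6: R2 = 12 + 2 = 14
Final: R2 = 14

14


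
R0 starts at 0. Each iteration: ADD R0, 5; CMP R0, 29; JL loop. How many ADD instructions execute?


Loop trace (R0 starts at 0, target 29, step 5):
  ADD #1: R0 = 0 + 5 = 5  → 5 < 29, loop
  ADD #2: R0 = 5 + 5 = 10  → 10 < 29, loop
  ADD #3: R0 = 10 + 5 = 15  → 15 < 29, loop
  ADD #4: R0 = 15 + 5 = 20  → 20 < 29, loop
  ADD #5: R0 = 20 + 5 = 25  → 25 < 29, loop
  ADD #6: R0 = 25 + 5 = 30  → 30 >= 29, exit
Total ADD instructions: 6

6


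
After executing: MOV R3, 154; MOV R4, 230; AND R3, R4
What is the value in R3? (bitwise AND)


Register state trace:
  MOV R3, 154  → R3 = 154 (0b10011010)
  MOV R4, 230  → R4 = 230 (0b11100110)
  AND R3, R4  → R3 = 154 AND 230 = 130 (0b10000010)
Final: R3 = 130

130


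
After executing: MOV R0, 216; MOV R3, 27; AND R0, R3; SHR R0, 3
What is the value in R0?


Register state trace:
  MOV R0, 216  → R0 = 216 (0b11011000)
  MOV R3, 27  → R3 = 27 (0b00011011)
  AND R0, R3  → R0 = 216 AND 27 = 24 (0b00011000)
  SHR R0, 3  → R0 = 24 >> 3 = 3
Final: R0 = 3

3


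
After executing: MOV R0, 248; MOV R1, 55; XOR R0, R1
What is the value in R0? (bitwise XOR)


Register state trace:
  MOV R0, 248  → R0 = 248 (0b11111000)
  MOV R1, 55  → R1 = 55 (0b00110111)
  XOR R0, R1  → R0 = 248 XOR 55 = 207 (0b11001111)
Final: R0 = 207

207


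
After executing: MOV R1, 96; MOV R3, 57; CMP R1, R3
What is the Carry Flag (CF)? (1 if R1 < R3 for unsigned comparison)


Register state trace:
  MOV R1, 96  → R1 = 96
  MOV R3, 57  → R3 = 57
  CMP R1, R3  → unsigned 96 - 57: no borrow
  96 >= 57, so CF = 0
CF = 0

0


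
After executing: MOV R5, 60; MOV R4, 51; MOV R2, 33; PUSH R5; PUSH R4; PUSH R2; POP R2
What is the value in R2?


Stack trace (top is rightmost):
  MOV R5, 60  → R5 = 60
  MOV R4, 51  → R4 = 51
  MOV R2, 33  → R2 = 33
  PUSH R5  → stack: [60]
  PUSH R4  → stack: [60, 51]
  PUSH R2  → stack: [60, 51, 33]
  POP R2  → R2 = 33, stack: [60, 51]
Final: R2 = 33

33


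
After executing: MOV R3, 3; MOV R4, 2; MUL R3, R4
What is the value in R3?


Register state trace:
  MOV R3, 3  → R3 = 3
  MOV R4, 2  → R4 = 2
  MUL R3, R4  → R3 = 3 * 2 = 6
Final: R3 = 6

6


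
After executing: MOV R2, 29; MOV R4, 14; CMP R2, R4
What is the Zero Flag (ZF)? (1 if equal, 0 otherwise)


Register state trace:
  MOV R2, 29  → R2 = 29
  MOV R4, 14  → R4 = 14
  CMP R2, R4  → computes 29 - 14 = 15
  Result is nonzero, so values are not equal
ZF = 0

0


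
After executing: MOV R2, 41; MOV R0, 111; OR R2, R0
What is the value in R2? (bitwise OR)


Register state trace:
  MOV R2, 41  → R2 = 41 (0b00101001)
  MOV R0, 111  → R0 = 111 (0b01101111)
  OR R2, R0   → R2 = 41 OR 111 = 111 (0b01101111)
Final: R2 = 111

111


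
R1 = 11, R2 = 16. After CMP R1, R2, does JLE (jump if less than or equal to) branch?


Trace:
  R1 = 11, R2 = 16
  CMP R1, R2  → compares 11 vs 16
  JLE checks: is 11 less than or equal to 16?
  11 < 16, so condition is true
Branch taken: Yes

Yes


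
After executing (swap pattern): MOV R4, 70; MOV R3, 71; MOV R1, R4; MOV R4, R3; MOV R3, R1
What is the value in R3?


Register state trace (swap pattern):
  MOV R4, 70  → R4 = 70
  MOV R3, 71  → R3 = 71
  MOV R1, R4  → R1 = 70  (save R4)
  MOV R4, R3  → R4 = 71  (R4 gets R3's value)
  MOV R3, R1  → R3 = 70  (R3 gets saved value)
Final: R3 = 70

70


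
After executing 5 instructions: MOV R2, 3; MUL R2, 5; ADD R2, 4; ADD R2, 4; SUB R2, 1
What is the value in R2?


Register state trace:
  MOV R2, 3  → R2 = 3
  MUL R2, 5  → R2 = 3 * 5 = 15
  ADD R2, 4  → R2 = 15 + 4 = 19
  ADD R2, 4  → R2 = 19 + 4 = 23
  SUB R2, 1  → R2 = 23 - 1 = 22
Final: R2 = 22

22


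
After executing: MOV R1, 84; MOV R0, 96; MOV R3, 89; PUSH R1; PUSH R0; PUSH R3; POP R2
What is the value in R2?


Stack trace (top is rightmost):
  MOV R1, 84  → R1 = 84
  MOV R0, 96  → R0 = 96
  MOV R3, 89  → R3 = 89
  PUSH R1  → stack: [84]
  PUSH R0  → stack: [84, 96]
  PUSH R3  → stack: [84, 96, 89]
  POP R2  → R2 = 89, stack: [84, 96]
Final: R2 = 89

89


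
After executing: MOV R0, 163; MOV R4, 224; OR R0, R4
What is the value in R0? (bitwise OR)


Register state trace:
  MOV R0, 163  → R0 = 163 (0b10100011)
  MOV R4, 224  → R4 = 224 (0b11100000)
  OR R0, R4   → R0 = 163 OR 224 = 227 (0b11100011)
Final: R0 = 227

227


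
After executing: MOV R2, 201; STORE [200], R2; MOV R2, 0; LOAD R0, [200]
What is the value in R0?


Register and memory trace:
  MOV R2, 201  → R2 = 201
  STORE [200], R2  → mem[200] = 201
  MOV R2, 0  → R2 = 0
  LOAD R0, [200]  → R0 = mem[200] = 201
Final: R0 = 201

201


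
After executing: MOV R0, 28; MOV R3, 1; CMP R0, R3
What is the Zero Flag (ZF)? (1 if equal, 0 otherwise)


Register state trace:
  MOV R0, 28  → R0 = 28
  MOV R3, 1  → R3 = 1
  CMP R0, R3  → computes 28 - 1 = 27
  Result is nonzero, so values are not equal
ZF = 0

0


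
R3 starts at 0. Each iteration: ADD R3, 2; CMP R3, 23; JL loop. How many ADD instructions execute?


Loop trace (R3 starts at 0, target 23, step 2):
  ADD #1: R3 = 0 + 2 = 2  → 2 < 23, loop
  ADD #2: R3 = 2 + 2 = 4  → 4 < 23, loop
  ADD #3: R3 = 4 + 2 = 6  → 6 < 23, loop
  ADD #4: R3 = 6 + 2 = 8  → 8 < 23, loop
  ADD #5: R3 = 8 + 2 = 10  → 10 < 23, loop
  ADD #6: R3 = 10 + 2 = 12  → 12 < 23, loop
  ADD #7: R3 = 12 + 2 = 14  → 14 < 23, loop
  ADD #8: R3 = 14 + 2 = 16  → 16 < 23, loop
  ADD #9: R3 = 16 + 2 = 18  → 18 < 23, loop
  ADD #10: R3 = 18 + 2 = 20  → 20 < 23, loop
  ADD #11: R3 = 20 + 2 = 22  → 22 < 23, loop
  ADD #12: R3 = 22 + 2 = 24  → 24 >= 23, exit
Total ADD instructions: 12

12


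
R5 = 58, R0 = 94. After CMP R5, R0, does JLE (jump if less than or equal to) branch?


Trace:
  R5 = 58, R0 = 94
  CMP R5, R0  → compares 58 vs 94
  JLE checks: is 58 less than or equal to 94?
  58 < 94, so condition is true
Branch taken: Yes

Yes


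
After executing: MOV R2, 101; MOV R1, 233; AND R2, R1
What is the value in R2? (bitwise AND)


Register state trace:
  MOV R2, 101  → R2 = 101 (0b01100101)
  MOV R1, 233  → R1 = 233 (0b11101001)
  AND R2, R1  → R2 = 101 AND 233 = 97 (0b01100001)
Final: R2 = 97

97


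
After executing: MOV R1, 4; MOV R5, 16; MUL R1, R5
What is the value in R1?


Register state trace:
  MOV R1, 4  → R1 = 4
  MOV R5, 16  → R5 = 16
  MUL R1, R5  → R1 = 4 * 16 = 64
Final: R1 = 64

64


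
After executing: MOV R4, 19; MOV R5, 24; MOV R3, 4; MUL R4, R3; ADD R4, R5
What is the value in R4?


Register state trace:
  MOV R4, 19  → R4 = 19
  MOV R5, 24  → R5 = 24
  MOV R3, 4  → R3 = 4
  MUL R4, R3  → R4 = 19 * 4 = 76
  ADD R4, R5  → R4 = 76 + 24 = 100
Final: R4 = 100

100


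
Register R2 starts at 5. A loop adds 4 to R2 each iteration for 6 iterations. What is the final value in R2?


Starting value: R2 = 5
  Iter 1: R2 = 5 + 4 = 9
  Iter 2: R2 = 9 + 4 = 13
  Iter 3: R2 = 13 + 4 = 17
  Iter 4: R2 = 17 + 4 = 21
  Iter 5: R2 = 21 + 4 = 25
  Iter 6: R2 = 25 + 4 = 29
Final: R2 = 29

29


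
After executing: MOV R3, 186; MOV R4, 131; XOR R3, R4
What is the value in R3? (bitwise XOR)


Register state trace:
  MOV R3, 186  → R3 = 186 (0b10111010)
  MOV R4, 131  → R4 = 131 (0b10000011)
  XOR R3, R4  → R3 = 186 XOR 131 = 57 (0b00111001)
Final: R3 = 57

57


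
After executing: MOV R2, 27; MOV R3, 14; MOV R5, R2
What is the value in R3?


Register state trace:
  MOV R2, 27  → R2 = 27
  MOV R3, 14  → R3 = 14
  MOV R5, R2  → R5 = 27
Final: R3 = 14

14


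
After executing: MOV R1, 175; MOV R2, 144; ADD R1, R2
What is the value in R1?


Register state trace:
  MOV R1, 175  → R1 = 175
  MOV R2, 144  → R2 = 144
  ADD R1, R2  → R1 = 175 + 144 = 319
Final: R1 = 319

319


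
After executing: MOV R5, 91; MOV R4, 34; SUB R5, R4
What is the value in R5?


Register state trace:
  MOV R5, 91  → R5 = 91
  MOV R4, 34  → R4 = 34
  SUB R5, R4  → R5 = 91 - 34 = 57
Final: R5 = 57

57


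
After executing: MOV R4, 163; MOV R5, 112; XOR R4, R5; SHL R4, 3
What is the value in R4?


Register state trace:
  MOV R4, 163  → R4 = 163 (0b10100011)
  MOV R5, 112  → R5 = 112 (0b01110000)
  XOR R4, R5  → R4 = 163 XOR 112 = 211 (0b11010011)
  SHL R4, 3  → R4 = 211 << 3 = 1688
Final: R4 = 1688

1688


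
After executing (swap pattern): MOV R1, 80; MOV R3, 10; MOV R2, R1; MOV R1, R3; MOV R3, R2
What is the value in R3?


Register state trace (swap pattern):
  MOV R1, 80  → R1 = 80
  MOV R3, 10  → R3 = 10
  MOV R2, R1  → R2 = 80  (save R1)
  MOV R1, R3  → R1 = 10  (R1 gets R3's value)
  MOV R3, R2  → R3 = 80  (R3 gets saved value)
Final: R3 = 80

80


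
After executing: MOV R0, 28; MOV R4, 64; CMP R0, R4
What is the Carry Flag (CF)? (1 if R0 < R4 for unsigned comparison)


Register state trace:
  MOV R0, 28  → R0 = 28
  MOV R4, 64  → R4 = 64
  CMP R0, R4  → unsigned 28 - 64: borrow occurs
  28 < 64, so CF = 1
CF = 1

1


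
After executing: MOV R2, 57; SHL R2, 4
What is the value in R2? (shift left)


Register state trace:
  MOV R2, 57  → R2 = 57
  SHL R2, 4  → R2 = 57 << 4 = 57 * 2^4 = 912
Final: R2 = 912

912


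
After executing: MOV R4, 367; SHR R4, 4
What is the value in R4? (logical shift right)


Register state trace:
  MOV R4, 367  → R4 = 367
  SHR R4, 4  → R4 = 367 >> 4 = 367 // 2^4 = 22
Final: R4 = 22

22


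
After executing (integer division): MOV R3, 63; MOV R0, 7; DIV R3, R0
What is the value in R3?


Register state trace:
  MOV R3, 63  → R3 = 63
  MOV R0, 7  → R0 = 7
  DIV R3, R0  → R3 = 63 // 7 = 9
Final: R3 = 9

9


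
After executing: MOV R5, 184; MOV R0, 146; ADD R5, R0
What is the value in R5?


Register state trace:
  MOV R5, 184  → R5 = 184
  MOV R0, 146  → R0 = 146
  ADD R5, R0  → R5 = 184 + 146 = 330
Final: R5 = 330

330


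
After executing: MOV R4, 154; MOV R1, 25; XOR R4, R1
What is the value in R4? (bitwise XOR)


Register state trace:
  MOV R4, 154  → R4 = 154 (0b10011010)
  MOV R1, 25  → R1 = 25 (0b00011001)
  XOR R4, R1  → R4 = 154 XOR 25 = 131 (0b10000011)
Final: R4 = 131

131


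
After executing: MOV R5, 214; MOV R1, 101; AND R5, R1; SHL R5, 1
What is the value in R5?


Register state trace:
  MOV R5, 214  → R5 = 214 (0b11010110)
  MOV R1, 101  → R1 = 101 (0b01100101)
  AND R5, R1  → R5 = 214 AND 101 = 68 (0b01000100)
  SHL R5, 1  → R5 = 68 << 1 = 136
Final: R5 = 136

136


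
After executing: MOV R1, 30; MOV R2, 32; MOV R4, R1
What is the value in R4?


Register state trace:
  MOV R1, 30  → R1 = 30
  MOV R2, 32  → R2 = 32
  MOV R4, R1  → R4 = 30
Final: R4 = 30

30


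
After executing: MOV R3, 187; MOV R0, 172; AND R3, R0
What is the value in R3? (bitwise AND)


Register state trace:
  MOV R3, 187  → R3 = 187 (0b10111011)
  MOV R0, 172  → R0 = 172 (0b10101100)
  AND R3, R0  → R3 = 187 AND 172 = 168 (0b10101000)
Final: R3 = 168

168


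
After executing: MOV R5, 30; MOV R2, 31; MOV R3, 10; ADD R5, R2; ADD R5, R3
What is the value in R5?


Register state trace:
  MOV R5, 30  → R5 = 30
  MOV R2, 31  → R2 = 31
  MOV R3, 10  → R3 = 10
  ADD R5, R2  → R5 = 30 + 31 = 61
  ADD R5, R3  → R5 = 61 + 10 = 71
Final: R5 = 71

71


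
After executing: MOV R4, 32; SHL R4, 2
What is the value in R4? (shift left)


Register state trace:
  MOV R4, 32  → R4 = 32
  SHL R4, 2  → R4 = 32 << 2 = 32 * 2^2 = 128
Final: R4 = 128

128


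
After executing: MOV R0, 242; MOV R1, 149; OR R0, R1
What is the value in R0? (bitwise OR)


Register state trace:
  MOV R0, 242  → R0 = 242 (0b11110010)
  MOV R1, 149  → R1 = 149 (0b10010101)
  OR R0, R1   → R0 = 242 OR 149 = 247 (0b11110111)
Final: R0 = 247

247


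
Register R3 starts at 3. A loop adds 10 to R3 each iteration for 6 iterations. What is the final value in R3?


Starting value: R3 = 3
  Iter 1: R3 = 3 + 10 = 13
  Iter 2: R3 = 13 + 10 = 23
  Iter 3: R3 = 23 + 10 = 33
  Iter 4: R3 = 33 + 10 = 43
  Iter 5: R3 = 43 + 10 = 53
  Iter 6: R3 = 53 + 10 = 63
Final: R3 = 63

63


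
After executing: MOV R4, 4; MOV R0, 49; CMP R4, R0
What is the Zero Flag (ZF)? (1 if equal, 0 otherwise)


Register state trace:
  MOV R4, 4  → R4 = 4
  MOV R0, 49  → R0 = 49
  CMP R4, R0  → computes 4 - 49 = -45
  Result is nonzero, so values are not equal
ZF = 0

0


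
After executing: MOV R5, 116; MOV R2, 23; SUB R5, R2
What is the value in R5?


Register state trace:
  MOV R5, 116  → R5 = 116
  MOV R2, 23  → R2 = 23
  SUB R5, R2  → R5 = 116 - 23 = 93
Final: R5 = 93

93


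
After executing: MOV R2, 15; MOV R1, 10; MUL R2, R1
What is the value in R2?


Register state trace:
  MOV R2, 15  → R2 = 15
  MOV R1, 10  → R1 = 10
  MUL R2, R1  → R2 = 15 * 10 = 150
Final: R2 = 150

150


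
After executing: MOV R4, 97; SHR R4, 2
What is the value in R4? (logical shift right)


Register state trace:
  MOV R4, 97  → R4 = 97
  SHR R4, 2  → R4 = 97 >> 2 = 97 // 2^2 = 24
Final: R4 = 24

24


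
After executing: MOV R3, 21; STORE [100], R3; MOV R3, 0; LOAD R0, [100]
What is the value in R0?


Register and memory trace:
  MOV R3, 21  → R3 = 21
  STORE [100], R3  → mem[100] = 21
  MOV R3, 0  → R3 = 0
  LOAD R0, [100]  → R0 = mem[100] = 21
Final: R0 = 21

21


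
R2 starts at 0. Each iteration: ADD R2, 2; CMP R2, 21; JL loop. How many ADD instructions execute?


Loop trace (R2 starts at 0, target 21, step 2):
  ADD #1: R2 = 0 + 2 = 2  → 2 < 21, loop
  ADD #2: R2 = 2 + 2 = 4  → 4 < 21, loop
  ADD #3: R2 = 4 + 2 = 6  → 6 < 21, loop
  ADD #4: R2 = 6 + 2 = 8  → 8 < 21, loop
  ADD #5: R2 = 8 + 2 = 10  → 10 < 21, loop
  ADD #6: R2 = 10 + 2 = 12  → 12 < 21, loop
  ADD #7: R2 = 12 + 2 = 14  → 14 < 21, loop
  ADD #8: R2 = 14 + 2 = 16  → 16 < 21, loop
  ADD #9: R2 = 16 + 2 = 18  → 18 < 21, loop
  ADD #10: R2 = 18 + 2 = 20  → 20 < 21, loop
  ADD #11: R2 = 20 + 2 = 22  → 22 >= 21, exit
Total ADD instructions: 11

11


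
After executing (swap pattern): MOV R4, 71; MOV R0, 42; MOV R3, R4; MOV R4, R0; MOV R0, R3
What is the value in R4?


Register state trace (swap pattern):
  MOV R4, 71  → R4 = 71
  MOV R0, 42  → R0 = 42
  MOV R3, R4  → R3 = 71  (save R4)
  MOV R4, R0  → R4 = 42  (R4 gets R0's value)
  MOV R0, R3  → R0 = 71  (R0 gets saved value)
Final: R4 = 42

42


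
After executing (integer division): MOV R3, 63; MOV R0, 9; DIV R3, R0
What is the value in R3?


Register state trace:
  MOV R3, 63  → R3 = 63
  MOV R0, 9  → R0 = 9
  DIV R3, R0  → R3 = 63 // 9 = 7
Final: R3 = 7

7


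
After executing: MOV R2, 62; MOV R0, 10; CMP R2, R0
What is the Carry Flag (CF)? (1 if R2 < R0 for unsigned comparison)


Register state trace:
  MOV R2, 62  → R2 = 62
  MOV R0, 10  → R0 = 10
  CMP R2, R0  → unsigned 62 - 10: no borrow
  62 >= 10, so CF = 0
CF = 0

0


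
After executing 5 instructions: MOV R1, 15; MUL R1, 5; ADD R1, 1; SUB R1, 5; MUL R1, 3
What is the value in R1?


Register state trace:
  MOV R1, 15  → R1 = 15
  MUL R1, 5  → R1 = 15 * 5 = 75
  ADD R1, 1  → R1 = 75 + 1 = 76
  SUB R1, 5  → R1 = 76 - 5 = 71
  MUL R1, 3  → R1 = 71 * 3 = 213
Final: R1 = 213

213


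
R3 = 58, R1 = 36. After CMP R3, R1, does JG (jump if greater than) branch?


Trace:
  R3 = 58, R1 = 36
  CMP R3, R1  → compares 58 vs 36
  JG checks: is 58 greater than 36?
  58 > 36, so condition is true
Branch taken: Yes

Yes


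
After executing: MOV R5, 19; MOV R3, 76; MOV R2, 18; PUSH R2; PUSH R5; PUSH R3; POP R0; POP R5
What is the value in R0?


Stack trace (top is rightmost):
  MOV R5, 19  → R5 = 19
  MOV R3, 76  → R3 = 76
  MOV R2, 18  → R2 = 18
  PUSH R2  → stack: [18]
  PUSH R5  → stack: [18, 19]
  PUSH R3  → stack: [18, 19, 76]
  POP R0  → R0 = 76, stack: [18, 19]
  POP R5  → R5 = 19, stack: [18]
Final: R0 = 76

76


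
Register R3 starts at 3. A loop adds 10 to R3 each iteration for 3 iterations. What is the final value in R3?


Starting value: R3 = 3
  Iter 1: R3 = 3 + 10 = 13
  Iter 2: R3 = 13 + 10 = 23
  Iter 3: R3 = 23 + 10 = 33
Final: R3 = 33

33


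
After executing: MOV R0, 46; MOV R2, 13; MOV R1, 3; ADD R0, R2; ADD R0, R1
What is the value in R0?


Register state trace:
  MOV R0, 46  → R0 = 46
  MOV R2, 13  → R2 = 13
  MOV R1, 3  → R1 = 3
  ADD R0, R2  → R0 = 46 + 13 = 59
  ADD R0, R1  → R0 = 59 + 3 = 62
Final: R0 = 62

62


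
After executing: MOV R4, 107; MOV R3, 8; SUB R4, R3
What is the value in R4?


Register state trace:
  MOV R4, 107  → R4 = 107
  MOV R3, 8  → R3 = 8
  SUB R4, R3  → R4 = 107 - 8 = 99
Final: R4 = 99

99


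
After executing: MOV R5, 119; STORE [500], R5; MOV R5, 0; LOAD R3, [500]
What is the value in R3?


Register and memory trace:
  MOV R5, 119  → R5 = 119
  STORE [500], R5  → mem[500] = 119
  MOV R5, 0  → R5 = 0
  LOAD R3, [500]  → R3 = mem[500] = 119
Final: R3 = 119

119


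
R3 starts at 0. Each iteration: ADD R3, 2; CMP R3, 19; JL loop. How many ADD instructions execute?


Loop trace (R3 starts at 0, target 19, step 2):
  ADD #1: R3 = 0 + 2 = 2  → 2 < 19, loop
  ADD #2: R3 = 2 + 2 = 4  → 4 < 19, loop
  ADD #3: R3 = 4 + 2 = 6  → 6 < 19, loop
  ADD #4: R3 = 6 + 2 = 8  → 8 < 19, loop
  ADD #5: R3 = 8 + 2 = 10  → 10 < 19, loop
  ADD #6: R3 = 10 + 2 = 12  → 12 < 19, loop
  ADD #7: R3 = 12 + 2 = 14  → 14 < 19, loop
  ADD #8: R3 = 14 + 2 = 16  → 16 < 19, loop
  ADD #9: R3 = 16 + 2 = 18  → 18 < 19, loop
  ADD #10: R3 = 18 + 2 = 20  → 20 >= 19, exit
Total ADD instructions: 10

10


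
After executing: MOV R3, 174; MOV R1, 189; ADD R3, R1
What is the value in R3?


Register state trace:
  MOV R3, 174  → R3 = 174
  MOV R1, 189  → R1 = 189
  ADD R3, R1  → R3 = 174 + 189 = 363
Final: R3 = 363

363


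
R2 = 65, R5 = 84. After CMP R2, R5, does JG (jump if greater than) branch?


Trace:
  R2 = 65, R5 = 84
  CMP R2, R5  → compares 65 vs 84
  JG checks: is 65 greater than 84?
  65 < 84, so condition is false
Branch taken: No

No


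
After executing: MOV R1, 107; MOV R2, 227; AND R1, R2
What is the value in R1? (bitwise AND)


Register state trace:
  MOV R1, 107  → R1 = 107 (0b01101011)
  MOV R2, 227  → R2 = 227 (0b11100011)
  AND R1, R2  → R1 = 107 AND 227 = 99 (0b01100011)
Final: R1 = 99

99


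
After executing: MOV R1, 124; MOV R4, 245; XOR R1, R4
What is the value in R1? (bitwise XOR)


Register state trace:
  MOV R1, 124  → R1 = 124 (0b01111100)
  MOV R4, 245  → R4 = 245 (0b11110101)
  XOR R1, R4  → R1 = 124 XOR 245 = 137 (0b10001001)
Final: R1 = 137

137


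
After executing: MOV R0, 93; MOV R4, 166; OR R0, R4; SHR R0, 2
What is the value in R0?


Register state trace:
  MOV R0, 93  → R0 = 93 (0b01011101)
  MOV R4, 166  → R4 = 166 (0b10100110)
  OR R0, R4  → R0 = 93 OR 166 = 255 (0b11111111)
  SHR R0, 2  → R0 = 255 >> 2 = 63
Final: R0 = 63

63


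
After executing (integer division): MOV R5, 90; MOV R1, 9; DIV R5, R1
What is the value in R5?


Register state trace:
  MOV R5, 90  → R5 = 90
  MOV R1, 9  → R1 = 9
  DIV R5, R1  → R5 = 90 // 9 = 10
Final: R5 = 10

10


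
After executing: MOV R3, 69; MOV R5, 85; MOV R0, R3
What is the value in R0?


Register state trace:
  MOV R3, 69  → R3 = 69
  MOV R5, 85  → R5 = 85
  MOV R0, R3  → R0 = 69
Final: R0 = 69

69


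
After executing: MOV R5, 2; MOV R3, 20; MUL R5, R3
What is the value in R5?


Register state trace:
  MOV R5, 2  → R5 = 2
  MOV R3, 20  → R3 = 20
  MUL R5, R3  → R5 = 2 * 20 = 40
Final: R5 = 40

40


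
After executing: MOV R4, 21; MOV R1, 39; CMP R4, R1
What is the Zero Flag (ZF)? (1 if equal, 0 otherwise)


Register state trace:
  MOV R4, 21  → R4 = 21
  MOV R1, 39  → R1 = 39
  CMP R4, R1  → computes 21 - 39 = -18
  Result is nonzero, so values are not equal
ZF = 0

0


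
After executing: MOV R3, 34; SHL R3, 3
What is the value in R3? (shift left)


Register state trace:
  MOV R3, 34  → R3 = 34
  SHL R3, 3  → R3 = 34 << 3 = 34 * 2^3 = 272
Final: R3 = 272

272


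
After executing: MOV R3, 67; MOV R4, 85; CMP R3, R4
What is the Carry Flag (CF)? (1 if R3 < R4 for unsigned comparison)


Register state trace:
  MOV R3, 67  → R3 = 67
  MOV R4, 85  → R4 = 85
  CMP R3, R4  → unsigned 67 - 85: borrow occurs
  67 < 85, so CF = 1
CF = 1

1


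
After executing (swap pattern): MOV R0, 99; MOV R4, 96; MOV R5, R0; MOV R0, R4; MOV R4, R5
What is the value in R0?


Register state trace (swap pattern):
  MOV R0, 99  → R0 = 99
  MOV R4, 96  → R4 = 96
  MOV R5, R0  → R5 = 99  (save R0)
  MOV R0, R4  → R0 = 96  (R0 gets R4's value)
  MOV R4, R5  → R4 = 99  (R4 gets saved value)
Final: R0 = 96

96


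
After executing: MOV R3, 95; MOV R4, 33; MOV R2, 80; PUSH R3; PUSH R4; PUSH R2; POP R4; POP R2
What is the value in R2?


Stack trace (top is rightmost):
  MOV R3, 95  → R3 = 95
  MOV R4, 33  → R4 = 33
  MOV R2, 80  → R2 = 80
  PUSH R3  → stack: [95]
  PUSH R4  → stack: [95, 33]
  PUSH R2  → stack: [95, 33, 80]
  POP R4  → R4 = 80, stack: [95, 33]
  POP R2  → R2 = 33, stack: [95]
Final: R2 = 33

33
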